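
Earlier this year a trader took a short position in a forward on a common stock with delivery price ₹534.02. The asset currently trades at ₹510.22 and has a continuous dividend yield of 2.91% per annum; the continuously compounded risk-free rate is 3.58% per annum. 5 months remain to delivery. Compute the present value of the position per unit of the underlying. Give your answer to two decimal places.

₹22.04

Current fair forward for the remaining 5 months: F = S·e^((r − q)·T), (r − q) = 0.0358 − 0.0291 = 0.0067
F = 510.22 · e^(0.0067 × 5/12) = 510.22 × 1.002796 = 511.6466
Value of long forward = (F − K)·e^(−rT) = (511.6466 − 534.02) · e^(−0.0358·5/12)
= -22.3734 × 0.985194 = -22.04
Short position value = −(long value) = ₹22.04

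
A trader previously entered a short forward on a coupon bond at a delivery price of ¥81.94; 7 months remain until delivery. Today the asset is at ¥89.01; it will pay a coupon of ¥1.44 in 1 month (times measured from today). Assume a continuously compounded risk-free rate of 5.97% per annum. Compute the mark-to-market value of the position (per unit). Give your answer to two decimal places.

-¥8.44

PV(remaining coupons) I = 1.44·e^(−0.0597·1/12) = 1.4329
Current forward F = (S − I)·e^(rT) = (89.01 − 1.4329)·e^(0.0597·7/12) = 87.5771 × 1.035438 = 90.6807
Value (long) = (F − K)·e^(−rT) = (90.6807 − 81.94) × 0.965774 = 8.4415
Short position value = −(long value) = -¥8.44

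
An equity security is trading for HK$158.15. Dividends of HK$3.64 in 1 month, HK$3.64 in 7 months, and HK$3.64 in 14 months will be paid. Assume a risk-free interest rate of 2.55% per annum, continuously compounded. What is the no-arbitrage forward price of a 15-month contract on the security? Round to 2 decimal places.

PV(dividends) I = 3.64·e^(−0.0255·1/12) + 3.64·e^(−0.0255·7/12) + 3.64·e^(−0.0255·14/12)
I = 3.6323 + 3.5863 + 3.5333 = 10.7519
F = (S − I)·e^(rT) = (158.15 − 10.7519) · e^(0.0255·15/12)
= 147.3981 · e^0.031875 = 147.3981 × 1.032388 = HK$152.17

HK$152.17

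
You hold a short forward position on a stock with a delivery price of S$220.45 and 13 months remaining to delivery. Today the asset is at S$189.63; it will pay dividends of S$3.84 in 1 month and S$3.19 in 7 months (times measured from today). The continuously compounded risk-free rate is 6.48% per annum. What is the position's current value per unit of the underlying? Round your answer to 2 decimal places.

S$22.77

PV(remaining dividends) I = 3.84·e^(−0.0648·1/12) + 3.19·e^(−0.0648·7/12) = 6.8910
Current forward F = (S − I)·e^(rT) = (189.63 − 6.8910)·e^(0.0648·13/12) = 182.7390 × 1.072723 = 196.0283
Value (long) = (F − K)·e^(−rT) = (196.0283 − 220.45) × 0.932207 = -22.7661
Short position value = −(long value) = S$22.77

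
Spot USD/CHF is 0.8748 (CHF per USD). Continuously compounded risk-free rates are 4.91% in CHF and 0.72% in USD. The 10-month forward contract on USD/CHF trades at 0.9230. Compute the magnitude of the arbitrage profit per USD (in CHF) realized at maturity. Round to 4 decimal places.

Fair forward: F* = S·e^(carry·T), with carry = (r_CHF − r_USD) = 0.0491 − 0.0072 = 0.0419
F* = 0.8748 · e^(0.0419 × 10/12) = 0.8748 · e^0.034917 = 0.8748 × 1.035534 = 0.9059
Market 0.9230 > fair 0.9059: forward overpriced → cash-and-carry (buy spot, short the forward).
At maturity, profit = |F_mkt − F*| = |0.9230 − 0.9059| = 0.0171 per USD (in CHF)

0.0171 per USD (in CHF)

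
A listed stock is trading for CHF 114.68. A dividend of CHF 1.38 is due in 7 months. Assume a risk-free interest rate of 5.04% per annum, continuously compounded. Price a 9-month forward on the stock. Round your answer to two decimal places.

CHF 117.71

PV(dividends) I = 1.38·e^(−0.0504·7/12)
I = 1.3400
F = (S − I)·e^(rT) = (114.68 − 1.3400) · e^(0.0504·9/12)
= 113.3400 · e^0.037800 = 113.3400 × 1.038524 = CHF 117.71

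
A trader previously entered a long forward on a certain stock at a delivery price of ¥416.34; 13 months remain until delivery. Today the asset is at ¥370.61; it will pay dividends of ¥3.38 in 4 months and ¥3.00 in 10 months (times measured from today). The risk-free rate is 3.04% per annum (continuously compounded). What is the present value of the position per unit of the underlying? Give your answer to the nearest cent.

PV(remaining dividends) I = 3.38·e^(−0.0304·4/12) + 3.00·e^(−0.0304·10/12) = 6.2709
Current forward F = (S − I)·e^(rT) = (370.61 − 6.2709)·e^(0.0304·13/12) = 364.3391 × 1.033482 = 376.5379
Value (long) = (F − K)·e^(−rT) = (376.5379 − 416.34) × 0.967603 = -38.5126
Value = -¥38.51

-¥38.51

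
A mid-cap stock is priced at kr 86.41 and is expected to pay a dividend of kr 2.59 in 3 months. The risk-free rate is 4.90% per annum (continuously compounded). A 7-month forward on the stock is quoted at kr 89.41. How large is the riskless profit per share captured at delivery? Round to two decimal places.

PV(dividends) I = 2.59·e^(−0.0490·3/12) = 2.5585
Fair forward F* = (S − I)·e^(rT) = (86.41 − 2.5585)·e^0.028583 = 83.8515 × 1.028995 = 86.2828
Market kr 89.41 > fair 86.2828: forward overpriced → cash-and-carry (borrow at r, buy the stock and collect the dividends, short the forward).
Profit at T = |F_mkt − F*| = |89.41 − 86.2828| = kr 3.13 per share

kr 3.13 per share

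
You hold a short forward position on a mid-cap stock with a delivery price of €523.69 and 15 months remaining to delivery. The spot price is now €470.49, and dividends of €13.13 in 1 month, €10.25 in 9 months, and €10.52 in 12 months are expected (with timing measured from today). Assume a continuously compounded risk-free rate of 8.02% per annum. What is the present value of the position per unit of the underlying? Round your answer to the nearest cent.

PV(remaining dividends) I = 13.13·e^(−0.0802·1/12) + 10.25·e^(−0.0802·9/12) + 10.52·e^(−0.0802·12/12) = 32.4034
Current forward F = (S − I)·e^(rT) = (470.49 − 32.4034)·e^(0.0802·15/12) = 438.0866 × 1.105447 = 484.2815
Value (long) = (F − K)·e^(−rT) = (484.2815 − 523.69) × 0.904611 = -35.6494
Short position value = −(long value) = €35.65

€35.65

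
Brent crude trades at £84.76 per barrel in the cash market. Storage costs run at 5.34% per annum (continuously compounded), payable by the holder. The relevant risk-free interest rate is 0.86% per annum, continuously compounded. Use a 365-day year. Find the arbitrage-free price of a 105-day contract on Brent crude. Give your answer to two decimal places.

Net carry = r + u − y = 0.0086 + 0.0534 − 0.0000 = 0.0620
F = S·e^((r+u−y)T) = 84.76 · e^(0.0620 × 105/365) = 84.76 · e^0.017836
= 84.76 × 1.017996 = £86.29 per barrel

£86.29 per barrel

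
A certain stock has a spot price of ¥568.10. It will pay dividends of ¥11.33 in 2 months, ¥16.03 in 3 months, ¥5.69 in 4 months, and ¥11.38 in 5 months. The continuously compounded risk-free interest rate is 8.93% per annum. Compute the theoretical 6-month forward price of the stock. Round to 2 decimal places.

¥548.74

PV(dividends) I = 11.33·e^(−0.0893·2/12) + 16.03·e^(−0.0893·3/12) + 5.69·e^(−0.0893·4/12) + 11.38·e^(−0.0893·5/12)
I = 11.1626 + 15.6761 + 5.5231 + 10.9643 = 43.3261
F = (S − I)·e^(rT) = (568.10 − 43.3261) · e^(0.0893·6/12)
= 524.7739 · e^0.044650 = 524.7739 × 1.045662 = ¥548.74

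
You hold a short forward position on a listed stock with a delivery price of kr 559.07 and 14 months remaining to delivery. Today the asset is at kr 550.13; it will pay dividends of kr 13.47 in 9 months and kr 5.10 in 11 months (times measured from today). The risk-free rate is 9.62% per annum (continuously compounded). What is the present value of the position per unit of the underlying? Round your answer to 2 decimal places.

-kr 33.21

PV(remaining dividends) I = 13.47·e^(−0.0962·9/12) + 5.10·e^(−0.0962·11/12) = 17.2019
Current forward F = (S − I)·e^(rT) = (550.13 − 17.2019)·e^(0.0962·14/12) = 532.9281 × 1.118774 = 596.2261
Value (long) = (F − K)·e^(−rT) = (596.2261 − 559.07) × 0.893836 = 33.2115
Short position value = −(long value) = -kr 33.21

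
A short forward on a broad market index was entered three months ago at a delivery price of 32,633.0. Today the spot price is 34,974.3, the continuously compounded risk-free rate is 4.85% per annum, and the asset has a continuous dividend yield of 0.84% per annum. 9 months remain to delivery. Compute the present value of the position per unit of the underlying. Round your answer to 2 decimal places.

-3287.35

Current fair forward for the remaining 9 months: F = S·e^((r − q)·T), (r − q) = 0.0485 − 0.0084 = 0.0401
F = 34974.3 · e^(0.0401 × 9/12) = 34974.3 × 1.03053182 = 36042.1290
Value of long forward = (F − K)·e^(−rT) = (36042.1290 − 32633.0) · e^(−0.0485·9/12)
= 3409.1290 × 0.96427862 = 3287.35
Short position value = −(long value) = -3287.35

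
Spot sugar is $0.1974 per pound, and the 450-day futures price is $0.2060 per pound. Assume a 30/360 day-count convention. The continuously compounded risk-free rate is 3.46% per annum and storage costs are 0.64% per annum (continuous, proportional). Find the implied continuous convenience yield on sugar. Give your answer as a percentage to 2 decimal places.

0.69%

F = S·e^((r+u−y)T) ⇒ (r+u−y) = ln(F/S)/T
ln(0.2060/0.1974) = 0.042644; /T ⇒ 0.034115
y = r + u − ln(F/S)/T = 0.0346 + 0.0064 − 0.034115 = 0.006885
y = 0.69%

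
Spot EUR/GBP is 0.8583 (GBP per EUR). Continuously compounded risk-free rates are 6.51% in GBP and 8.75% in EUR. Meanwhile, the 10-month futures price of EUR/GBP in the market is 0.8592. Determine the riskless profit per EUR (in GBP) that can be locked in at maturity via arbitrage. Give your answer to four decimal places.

Fair futures: F* = S·e^(carry·T), with carry = (r_GBP − r_EUR) = 0.0651 − 0.0875 = -0.0224
F* = 0.8583 · e^(-0.0224 × 10/12) = 0.8583 · e^-0.018667 = 0.8583 × 0.981506 = 0.8424
Market 0.8592 > fair 0.8424: forward overpriced → cash-and-carry (buy spot, short the forward).
At maturity, profit = |F_mkt − F*| = |0.8592 − 0.8424| = 0.0168 per EUR (in GBP)

0.0168 per EUR (in GBP)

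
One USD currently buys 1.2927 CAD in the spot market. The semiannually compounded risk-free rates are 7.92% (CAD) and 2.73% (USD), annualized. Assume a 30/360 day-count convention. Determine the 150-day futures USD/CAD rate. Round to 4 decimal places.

By covered interest parity, F = S · (1+r_CAD/2)^(2T) / (1+r_USD/2)^(2T)
= 1.2927 × 1.032893 / 1.011362 = 1.2927 × 1.021289
F = 1.3202 CAD per USD

1.3202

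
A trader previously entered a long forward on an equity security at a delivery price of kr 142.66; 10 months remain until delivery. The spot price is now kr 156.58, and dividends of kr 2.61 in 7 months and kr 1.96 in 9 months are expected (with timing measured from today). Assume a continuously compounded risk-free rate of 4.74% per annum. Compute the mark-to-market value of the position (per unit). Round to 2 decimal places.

PV(remaining dividends) I = 2.61·e^(−0.0474·7/12) + 1.96·e^(−0.0474·9/12) = 4.4304
Current forward F = (S − I)·e^(rT) = (156.58 − 4.4304)·e^(0.0474·10/12) = 152.1496 × 1.040290 = 158.2797
Value (long) = (F − K)·e^(−rT) = (158.2797 − 142.66) × 0.961270 = 15.0147
Value = kr 15.01

kr 15.01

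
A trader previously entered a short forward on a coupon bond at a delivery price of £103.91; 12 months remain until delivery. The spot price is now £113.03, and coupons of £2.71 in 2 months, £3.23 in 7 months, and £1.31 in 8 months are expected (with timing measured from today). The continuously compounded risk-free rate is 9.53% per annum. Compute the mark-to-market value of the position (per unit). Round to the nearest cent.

-£11.61

PV(remaining coupons) I = 2.71·e^(−0.0953·2/12) + 3.23·e^(−0.0953·7/12) + 1.31·e^(−0.0953·8/12) = 6.9520
Current forward F = (S − I)·e^(rT) = (113.03 − 6.9520)·e^(0.0953·12/12) = 106.0780 × 1.099989 = 116.6846
Value (long) = (F − K)·e^(−rT) = (116.6846 − 103.91) × 0.909100 = 11.6134
Short position value = −(long value) = -£11.61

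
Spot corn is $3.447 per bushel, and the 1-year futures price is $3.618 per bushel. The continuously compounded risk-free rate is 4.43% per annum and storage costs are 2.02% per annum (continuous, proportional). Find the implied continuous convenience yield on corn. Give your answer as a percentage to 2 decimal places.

F = S·e^((r+u−y)T) ⇒ (r+u−y) = ln(F/S)/T
ln(3.618/3.447) = 0.048417; /T ⇒ 0.048417
y = r + u − ln(F/S)/T = 0.0443 + 0.0202 − 0.048417 = 0.016083
y = 1.61%

1.61%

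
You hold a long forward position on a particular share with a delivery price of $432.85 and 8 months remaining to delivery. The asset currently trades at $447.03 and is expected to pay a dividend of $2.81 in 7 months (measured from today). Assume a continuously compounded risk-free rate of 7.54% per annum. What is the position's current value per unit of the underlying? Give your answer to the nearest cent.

PV(remaining dividends) I = 2.81·e^(−0.0754·7/12) = 2.6891
Current forward F = (S − I)·e^(rT) = (447.03 − 2.6891)·e^(0.0754·8/12) = 444.3409 × 1.051551 = 467.2471
Value (long) = (F − K)·e^(−rT) = (467.2471 − 432.85) × 0.950976 = 32.7108
Value = $32.71

$32.71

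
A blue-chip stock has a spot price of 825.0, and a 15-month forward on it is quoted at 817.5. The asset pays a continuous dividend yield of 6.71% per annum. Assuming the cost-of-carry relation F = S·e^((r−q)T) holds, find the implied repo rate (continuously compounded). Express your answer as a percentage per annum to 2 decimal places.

From F = S·e^((r−q)T): (r − q) = ln(F/S)/T
ln(817.5/825.0) = ln(0.990909) = -0.009133
(r − q) = -0.009133 / (15/12) = -0.007306
r = ln(F/S)/T + q = -0.007306 + 0.0671 = 0.059794
r = 5.98%

5.98%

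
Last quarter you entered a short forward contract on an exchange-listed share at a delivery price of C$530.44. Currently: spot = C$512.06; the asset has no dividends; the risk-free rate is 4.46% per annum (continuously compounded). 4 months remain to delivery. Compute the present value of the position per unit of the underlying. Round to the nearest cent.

C$10.55

Current fair forward for the remaining 4 months: F = S·e^(r·T), r = 0.0446
F = 512.06 · e^(0.0446 × 4/12) = 512.06 × 1.014978 = 519.7296
Value of long forward = (F − K)·e^(−rT) = (519.7296 − 530.44) · e^(−0.0446·4/12)
= -10.7104 × 0.985243 = -10.55
Short position value = −(long value) = C$10.55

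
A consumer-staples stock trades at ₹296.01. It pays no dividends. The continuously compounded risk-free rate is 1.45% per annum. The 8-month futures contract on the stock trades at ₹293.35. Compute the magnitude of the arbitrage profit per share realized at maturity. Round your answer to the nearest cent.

₹5.54 per share

Fair futures: F* = S·e^(carry·T), with carry = r = 0.0145
F* = 296.01 · e^(0.0145 × 8/12) = 296.01 · e^0.009667 = 296.01 × 1.009714 = ₹298.8854
Market ₹293.35 < fair ₹298.8854: forward underpriced → reverse cash-and-carry (short spot, go long the forward).
At maturity, profit = |F_mkt − F*| = |293.35 − 298.8854| = ₹5.54 per share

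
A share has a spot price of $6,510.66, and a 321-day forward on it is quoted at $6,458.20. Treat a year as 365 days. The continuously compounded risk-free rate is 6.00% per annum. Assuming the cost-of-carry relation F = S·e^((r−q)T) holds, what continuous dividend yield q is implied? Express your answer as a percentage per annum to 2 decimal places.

6.92%

From F = S·e^((r−q)T): (r − q) = ln(F/S)/T
ln(6458.20/6510.66) = ln(0.991942) = -0.008091
(r − q) = -0.008091 / (321/365) = -0.009200
q = r − ln(F/S)/T = 0.0600 + 0.009200 = 0.069200
q = 6.92%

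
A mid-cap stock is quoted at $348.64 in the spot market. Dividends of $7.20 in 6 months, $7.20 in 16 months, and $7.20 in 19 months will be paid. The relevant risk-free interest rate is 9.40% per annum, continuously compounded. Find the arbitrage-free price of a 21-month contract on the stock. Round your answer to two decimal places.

PV(dividends) I = 7.20·e^(−0.0940·6/12) + 7.20·e^(−0.0940·16/12) + 7.20·e^(−0.0940·19/12)
I = 6.8694 + 6.3519 + 6.2043 = 19.4256
F = (S − I)·e^(rT) = (348.64 − 19.4256) · e^(0.0940·21/12)
= 329.2144 · e^0.164500 = 329.2144 × 1.178804 = $388.08

$388.08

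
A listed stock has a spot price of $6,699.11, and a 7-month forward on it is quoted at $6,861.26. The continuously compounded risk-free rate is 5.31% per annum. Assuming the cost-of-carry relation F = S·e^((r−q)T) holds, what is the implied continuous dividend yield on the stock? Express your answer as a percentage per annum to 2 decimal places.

1.21%

From F = S·e^((r−q)T): (r − q) = ln(F/S)/T
ln(6861.26/6699.11) = ln(1.024205) = 0.023917
(r − q) = 0.023917 / (7/12) = 0.041001
q = r − ln(F/S)/T = 0.0531 − 0.041001 = 0.012099
q = 1.21%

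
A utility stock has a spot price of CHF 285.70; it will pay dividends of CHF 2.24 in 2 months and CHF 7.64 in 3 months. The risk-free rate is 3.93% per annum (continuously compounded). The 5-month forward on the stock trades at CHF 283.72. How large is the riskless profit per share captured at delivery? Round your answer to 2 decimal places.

CHF 3.26 per share

PV(dividends) I = 2.24·e^(−0.0393·2/12) + 7.64·e^(−0.0393·3/12) = 9.7907
Fair forward F* = (S − I)·e^(rT) = (285.70 − 9.7907)·e^0.016375 = 275.9093 × 1.016510 = 280.4646
Market CHF 283.72 > fair 280.4646: forward overpriced → cash-and-carry (borrow at r, buy the stock and collect the dividends, short the forward).
Profit at T = |F_mkt − F*| = |283.72 − 280.4646| = CHF 3.26 per share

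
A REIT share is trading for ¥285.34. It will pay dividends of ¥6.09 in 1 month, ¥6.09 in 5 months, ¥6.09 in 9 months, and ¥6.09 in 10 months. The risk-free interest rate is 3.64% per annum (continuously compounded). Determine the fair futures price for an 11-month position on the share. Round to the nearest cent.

PV(dividends) I = 6.09·e^(−0.0364·1/12) + 6.09·e^(−0.0364·5/12) + 6.09·e^(−0.0364·9/12) + 6.09·e^(−0.0364·10/12)
I = 6.0716 + 5.9983 + 5.9260 + 5.9080 = 23.9039
F = (S − I)·e^(rT) = (285.34 − 23.9039) · e^(0.0364·11/12)
= 261.4361 · e^0.033367 = 261.4361 × 1.033930 = ¥270.31

¥270.31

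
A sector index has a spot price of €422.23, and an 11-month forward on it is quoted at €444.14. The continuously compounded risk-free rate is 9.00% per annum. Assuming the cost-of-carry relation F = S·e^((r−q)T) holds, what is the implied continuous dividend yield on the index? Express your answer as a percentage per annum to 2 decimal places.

From F = S·e^((r−q)T): (r − q) = ln(F/S)/T
ln(444.14/422.23) = ln(1.051891) = 0.050589
(r − q) = 0.050589 / (11/12) = 0.055188
q = r − ln(F/S)/T = 0.0900 − 0.055188 = 0.034812
q = 3.48%

3.48%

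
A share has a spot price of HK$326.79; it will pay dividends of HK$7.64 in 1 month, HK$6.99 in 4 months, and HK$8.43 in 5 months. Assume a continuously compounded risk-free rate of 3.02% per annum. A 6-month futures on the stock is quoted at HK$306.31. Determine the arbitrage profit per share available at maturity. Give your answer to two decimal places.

PV(dividends) I = 7.64·e^(−0.0302·1/12) + 6.99·e^(−0.0302·4/12) + 8.43·e^(−0.0302·5/12) = 22.8654
Fair futures F* = (S − I)·e^(rT) = (326.79 − 22.8654)·e^0.015100 = 303.9246 × 1.015215 = 308.5488
Market HK$306.31 < fair 308.5488: forward underpriced → reverse cash-and-carry (short the stock, invest proceeds at r, pay the dividends, go long the forward).
Profit at T = |F_mkt − F*| = |306.31 − 308.5488| = HK$2.24 per share

HK$2.24 per share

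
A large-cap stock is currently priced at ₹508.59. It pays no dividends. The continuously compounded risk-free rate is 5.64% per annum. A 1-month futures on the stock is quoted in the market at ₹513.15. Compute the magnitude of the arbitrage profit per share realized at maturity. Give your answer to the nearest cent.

Fair futures: F* = S·e^(carry·T), with carry = r = 0.0564
F* = 508.59 · e^(0.0564 × 1/12) = 508.59 · e^0.004700 = 508.59 × 1.004711 = ₹510.9860
Market ₹513.15 > fair ₹510.9860: forward overpriced → cash-and-carry (buy spot, short the forward).
At maturity, profit = |F_mkt − F*| = |513.15 − 510.9860| = ₹2.16 per share

₹2.16 per share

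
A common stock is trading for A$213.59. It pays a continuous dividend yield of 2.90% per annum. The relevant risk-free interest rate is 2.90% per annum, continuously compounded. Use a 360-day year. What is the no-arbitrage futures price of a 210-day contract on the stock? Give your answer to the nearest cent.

A$213.59

F = S·e^((r − q)T) = 213.59 · e^((0.0290 − 0.0290) × 210/360)
= 213.59 · e^0.000000 = 213.59 × 1.000000
F = A$213.59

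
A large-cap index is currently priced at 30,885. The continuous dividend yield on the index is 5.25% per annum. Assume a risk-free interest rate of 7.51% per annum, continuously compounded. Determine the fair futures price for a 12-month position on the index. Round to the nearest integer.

31,591

F = S·e^((r − q)T) = 30885 · e^((0.0751 − 0.0525) × 12/12)
= 30885 · e^0.022600 = 30885 × 1.022857
F = 31,591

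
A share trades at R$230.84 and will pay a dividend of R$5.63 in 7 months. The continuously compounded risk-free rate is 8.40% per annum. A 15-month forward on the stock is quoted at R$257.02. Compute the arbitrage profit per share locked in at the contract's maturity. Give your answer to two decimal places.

PV(dividends) I = 5.63·e^(−0.0840·7/12) = 5.3608
Fair forward F* = (S − I)·e^(rT) = (230.84 − 5.3608)·e^0.105000 = 225.4792 × 1.110711 = 250.4422
Market R$257.02 > fair 250.4422: forward overpriced → cash-and-carry (borrow at r, buy the stock and collect the dividends, short the forward).
Profit at T = |F_mkt − F*| = |257.02 − 250.4422| = R$6.58 per share

R$6.58 per share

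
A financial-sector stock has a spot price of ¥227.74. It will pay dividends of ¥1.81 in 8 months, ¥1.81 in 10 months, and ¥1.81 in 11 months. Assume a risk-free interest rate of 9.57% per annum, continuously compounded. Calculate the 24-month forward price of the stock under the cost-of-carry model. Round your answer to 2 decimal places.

PV(dividends) I = 1.81·e^(−0.0957·8/12) + 1.81·e^(−0.0957·10/12) + 1.81·e^(−0.0957·11/12)
I = 1.6981 + 1.6713 + 1.6580 = 5.0274
F = (S − I)·e^(rT) = (227.74 − 5.0274) · e^(0.0957·24/12)
= 222.7126 · e^0.191400 = 222.7126 × 1.210944 = ¥269.69

¥269.69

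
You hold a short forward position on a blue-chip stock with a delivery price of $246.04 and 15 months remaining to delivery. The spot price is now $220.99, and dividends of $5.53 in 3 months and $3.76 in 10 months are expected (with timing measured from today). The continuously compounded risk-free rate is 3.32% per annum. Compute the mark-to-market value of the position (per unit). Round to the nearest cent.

PV(remaining dividends) I = 5.53·e^(−0.0332·3/12) + 3.76·e^(−0.0332·10/12) = 9.1417
Current forward F = (S − I)·e^(rT) = (220.99 − 9.1417)·e^(0.0332·15/12) = 211.8483 × 1.042373 = 220.8249
Value (long) = (F − K)·e^(−rT) = (220.8249 − 246.04) × 0.959349 = -24.1901
Short position value = −(long value) = $24.19

$24.19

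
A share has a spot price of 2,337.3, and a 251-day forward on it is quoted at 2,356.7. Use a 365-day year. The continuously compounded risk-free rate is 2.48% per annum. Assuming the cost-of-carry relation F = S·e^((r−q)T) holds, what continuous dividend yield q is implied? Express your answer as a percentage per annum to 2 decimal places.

1.28%

From F = S·e^((r−q)T): (r − q) = ln(F/S)/T
ln(2356.7/2337.3) = ln(1.008300) = 0.008266
(r − q) = 0.008266 / (251/365) = 0.012020
q = r − ln(F/S)/T = 0.0248 − 0.012020 = 0.012780
q = 1.28%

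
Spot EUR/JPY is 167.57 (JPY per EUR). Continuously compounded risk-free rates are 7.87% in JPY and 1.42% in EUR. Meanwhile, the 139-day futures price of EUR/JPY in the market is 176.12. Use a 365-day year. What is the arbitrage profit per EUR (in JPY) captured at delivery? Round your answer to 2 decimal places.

4.38 per EUR (in JPY)

Fair futures: F* = S·e^(carry·T), with carry = (r_JPY − r_EUR) = 0.0787 − 0.0142 = 0.0645
F* = 167.57 · e^(0.0645 × 139/365) = 167.57 · e^0.024563 = 167.57 × 1.024867 = 171.7370
Market 176.12 > fair 171.7370: forward overpriced → cash-and-carry (buy spot, short the forward).
At maturity, profit = |F_mkt − F*| = |176.12 − 171.7370| = 4.38 per EUR (in JPY)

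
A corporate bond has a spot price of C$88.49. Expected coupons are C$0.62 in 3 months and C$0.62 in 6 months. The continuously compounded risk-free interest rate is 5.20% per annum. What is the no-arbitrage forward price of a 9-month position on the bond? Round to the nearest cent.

C$90.74

PV(coupons) I = 0.62·e^(−0.0520·3/12) + 0.62·e^(−0.0520·6/12)
I = 0.6120 + 0.6041 = 1.2161
F = (S − I)·e^(rT) = (88.49 − 1.2161) · e^(0.0520·9/12)
= 87.2739 · e^0.039000 = 87.2739 × 1.039770 = C$90.74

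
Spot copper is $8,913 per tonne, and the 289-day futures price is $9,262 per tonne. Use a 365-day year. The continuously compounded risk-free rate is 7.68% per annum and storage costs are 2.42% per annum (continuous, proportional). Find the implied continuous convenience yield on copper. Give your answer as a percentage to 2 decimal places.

F = S·e^((r+u−y)T) ⇒ (r+u−y) = ln(F/S)/T
ln(9262/8913) = 0.038409; /T ⇒ 0.048510
y = r + u − ln(F/S)/T = 0.0768 + 0.0242 − 0.048510 = 0.052490
y = 5.25%

5.25%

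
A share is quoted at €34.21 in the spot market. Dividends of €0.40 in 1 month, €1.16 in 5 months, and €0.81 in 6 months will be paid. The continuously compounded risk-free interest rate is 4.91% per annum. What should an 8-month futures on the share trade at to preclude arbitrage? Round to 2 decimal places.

€32.95

PV(dividends) I = 0.40·e^(−0.0491·1/12) + 1.16·e^(−0.0491·5/12) + 0.81·e^(−0.0491·6/12)
I = 0.3984 + 1.1365 + 0.7904 = 2.3253
F = (S − I)·e^(rT) = (34.21 − 2.3253) · e^(0.0491·8/12)
= 31.8847 · e^0.032733 = 31.8847 × 1.033275 = €32.95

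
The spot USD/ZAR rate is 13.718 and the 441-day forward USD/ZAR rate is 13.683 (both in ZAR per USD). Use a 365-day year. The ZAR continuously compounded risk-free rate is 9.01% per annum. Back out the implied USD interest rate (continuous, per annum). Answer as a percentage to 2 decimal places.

9.22%

F = S·e^((r_ZAR − r_USD)T) ⇒ r_USD = r_ZAR − ln(F/S)/T
ln(13.683/13.718) = -0.002555; /(441/365) = -0.002115
r_USD = 0.0901 + 0.002115 = 0.092215
r_USD = 9.22%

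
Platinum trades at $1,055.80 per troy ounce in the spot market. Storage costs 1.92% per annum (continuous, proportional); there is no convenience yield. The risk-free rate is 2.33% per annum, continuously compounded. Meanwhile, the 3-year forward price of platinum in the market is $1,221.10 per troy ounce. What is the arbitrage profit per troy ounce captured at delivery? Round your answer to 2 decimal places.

Fair forward: F* = S·e^(carry·T), with carry = (r + u) = 0.0233 + 0.0192 = 0.0425
F* = 1055.80 · e^(0.0425 × 3) = 1055.80 · e^0.12750000 = 1055.80 × 1.13598487 = $1199.3728
Market $1221.10 > fair $1199.3728: forward overpriced → cash-and-carry (buy spot, short the forward).
At maturity, profit = |F_mkt − F*| = |1221.10 − 1199.3728| = $21.73 per troy ounce

$21.73 per troy ounce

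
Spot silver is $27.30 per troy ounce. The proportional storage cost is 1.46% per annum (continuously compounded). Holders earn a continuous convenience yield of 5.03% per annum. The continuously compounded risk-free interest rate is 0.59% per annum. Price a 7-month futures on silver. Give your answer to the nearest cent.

$26.83 per troy ounce

Net carry = r + u − y = 0.0059 + 0.0146 − 0.0503 = -0.0298
F = S·e^((r+u−y)T) = 27.30 · e^(-0.0298 × 7/12) = 27.30 · e^-0.017383
= 27.30 × 0.982767 = $26.83 per troy ounce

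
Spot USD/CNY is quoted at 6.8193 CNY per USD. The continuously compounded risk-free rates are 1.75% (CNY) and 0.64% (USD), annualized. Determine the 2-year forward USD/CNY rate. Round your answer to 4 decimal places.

F = S·e^((r_CNY − r_USD)T) = 6.8193 · e^((0.0175 − 0.0064) × 2)
= 6.8193 · e^0.022200 = 6.8193 × 1.022448
F = 6.9724 CNY per USD

6.9724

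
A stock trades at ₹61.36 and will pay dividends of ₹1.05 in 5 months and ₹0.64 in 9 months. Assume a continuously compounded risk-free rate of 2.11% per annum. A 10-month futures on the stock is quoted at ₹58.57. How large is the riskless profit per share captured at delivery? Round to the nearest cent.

₹2.18 per share

PV(dividends) I = 1.05·e^(−0.0211·5/12) + 0.64·e^(−0.0211·9/12) = 1.6708
Fair futures F* = (S − I)·e^(rT) = (61.36 − 1.6708)·e^0.017583 = 59.6892 × 1.017738 = 60.7480
Market ₹58.57 < fair 60.7480: forward underpriced → reverse cash-and-carry (short the stock, invest proceeds at r, pay the dividends, go long the forward).
Profit at T = |F_mkt − F*| = |58.57 − 60.7480| = ₹2.18 per share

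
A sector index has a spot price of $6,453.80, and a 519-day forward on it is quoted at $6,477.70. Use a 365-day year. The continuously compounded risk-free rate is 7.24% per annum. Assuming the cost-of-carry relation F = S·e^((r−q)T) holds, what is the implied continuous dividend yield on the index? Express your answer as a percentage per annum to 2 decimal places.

From F = S·e^((r−q)T): (r − q) = ln(F/S)/T
ln(6477.70/6453.80) = ln(1.003703) = 0.003696
(r − q) = 0.003696 / (519/365) = 0.002599
q = r − ln(F/S)/T = 0.0724 − 0.002599 = 0.069801
q = 6.98%

6.98%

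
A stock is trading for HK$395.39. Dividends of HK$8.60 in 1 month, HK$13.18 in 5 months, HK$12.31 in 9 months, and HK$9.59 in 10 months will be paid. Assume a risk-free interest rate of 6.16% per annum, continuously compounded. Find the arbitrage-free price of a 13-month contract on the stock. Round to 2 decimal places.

HK$377.49

PV(dividends) I = 8.60·e^(−0.0616·1/12) + 13.18·e^(−0.0616·5/12) + 12.31·e^(−0.0616·9/12) + 9.59·e^(−0.0616·10/12)
I = 8.5560 + 12.8460 + 11.7542 + 9.1101 = 42.2663
F = (S − I)·e^(rT) = (395.39 − 42.2663) · e^(0.0616·13/12)
= 353.1237 · e^0.066733 = 353.1237 × 1.069010 = HK$377.49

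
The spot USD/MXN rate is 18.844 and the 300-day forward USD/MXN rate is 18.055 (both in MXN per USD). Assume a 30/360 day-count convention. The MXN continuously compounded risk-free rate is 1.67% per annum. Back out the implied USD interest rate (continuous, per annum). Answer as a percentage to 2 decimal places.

F = S·e^((r_MXN − r_USD)T) ⇒ r_USD = r_MXN − ln(F/S)/T
ln(18.055/18.844) = -0.042772; /(300/360) = -0.051326
r_USD = 0.0167 + 0.051326 = 0.068026
r_USD = 6.80%

6.80%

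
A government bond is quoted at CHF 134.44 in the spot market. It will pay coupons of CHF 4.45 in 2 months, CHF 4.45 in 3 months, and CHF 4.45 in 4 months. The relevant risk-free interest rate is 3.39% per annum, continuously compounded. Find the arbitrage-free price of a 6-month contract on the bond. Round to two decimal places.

PV(coupons) I = 4.45·e^(−0.0339·2/12) + 4.45·e^(−0.0339·3/12) + 4.45·e^(−0.0339·4/12)
I = 4.4249 + 4.4124 + 4.4000 = 13.2373
F = (S − I)·e^(rT) = (134.44 − 13.2373) · e^(0.0339·6/12)
= 121.2027 · e^0.016950 = 121.2027 × 1.017094 = CHF 123.27

CHF 123.27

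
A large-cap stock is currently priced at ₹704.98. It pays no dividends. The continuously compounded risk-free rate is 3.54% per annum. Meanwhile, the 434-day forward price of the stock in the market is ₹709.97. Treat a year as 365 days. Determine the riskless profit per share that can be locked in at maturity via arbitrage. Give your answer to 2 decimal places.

Fair forward: F* = S·e^(carry·T), with carry = r = 0.0354
F* = 704.98 · e^(0.0354 × 434/365) = 704.98 · e^0.042092 = 704.98 × 1.042990 = ₹735.2871
Market ₹709.97 < fair ₹735.2871: forward underpriced → reverse cash-and-carry (short spot, go long the forward).
At maturity, profit = |F_mkt − F*| = |709.97 − 735.2871| = ₹25.32 per share

₹25.32 per share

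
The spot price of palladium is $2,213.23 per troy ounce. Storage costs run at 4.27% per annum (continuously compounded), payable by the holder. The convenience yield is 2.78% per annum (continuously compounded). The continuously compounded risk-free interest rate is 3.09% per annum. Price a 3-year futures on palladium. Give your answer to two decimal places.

Net carry = r + u − y = 0.0309 + 0.0427 − 0.0278 = 0.0458
F = S·e^((r+u−y)T) = 2213.23 · e^(0.0458 × 3) = 2213.23 · e^0.13740000
= 2213.23 × 1.14728697 = $2,539.21 per troy ounce

$2,539.21 per troy ounce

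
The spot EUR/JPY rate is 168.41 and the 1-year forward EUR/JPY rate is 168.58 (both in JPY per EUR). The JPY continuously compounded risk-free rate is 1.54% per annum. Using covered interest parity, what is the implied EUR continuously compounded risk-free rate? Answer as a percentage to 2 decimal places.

1.44%

F = S·e^((r_JPY − r_EUR)T) ⇒ r_EUR = r_JPY − ln(F/S)/T
ln(168.58/168.41) = 0.001009; /(1) = 0.001009
r_EUR = 0.0154 − 0.001009 = 0.014391
r_EUR = 1.44%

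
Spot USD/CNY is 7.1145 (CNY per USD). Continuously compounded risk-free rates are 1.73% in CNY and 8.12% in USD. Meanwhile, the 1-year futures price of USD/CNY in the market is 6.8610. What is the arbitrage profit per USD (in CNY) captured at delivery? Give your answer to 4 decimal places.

0.1869 per USD (in CNY)

Fair futures: F* = S·e^(carry·T), with carry = (r_CNY − r_USD) = 0.0173 − 0.0812 = -0.0639
F* = 7.1145 · e^(-0.0639 × 12/12) = 7.1145 · e^-0.063900 = 7.1145 × 0.938099 = 6.6741
Market 6.8610 > fair 6.6741: forward overpriced → cash-and-carry (buy spot, short the forward).
At maturity, profit = |F_mkt − F*| = |6.8610 − 6.6741| = 0.1869 per USD (in CNY)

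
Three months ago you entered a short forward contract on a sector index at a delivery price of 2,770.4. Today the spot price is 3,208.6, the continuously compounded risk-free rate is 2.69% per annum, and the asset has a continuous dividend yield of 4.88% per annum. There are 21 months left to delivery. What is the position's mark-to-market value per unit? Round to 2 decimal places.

Current fair forward for the remaining 21 months: F = S·e^((r − q)·T), (r − q) = 0.0269 − 0.0488 = -0.0219
F = 3208.6 · e^(-0.0219 × 21/12) = 3208.6 × 0.96240011 = 3087.9570
Value of long forward = (F − K)·e^(−rT) = (3087.9570 − 2770.4) · e^(−0.0269·21/12)
= 317.5570 × 0.95401584 = 302.95
Short position value = −(long value) = -302.95

-302.95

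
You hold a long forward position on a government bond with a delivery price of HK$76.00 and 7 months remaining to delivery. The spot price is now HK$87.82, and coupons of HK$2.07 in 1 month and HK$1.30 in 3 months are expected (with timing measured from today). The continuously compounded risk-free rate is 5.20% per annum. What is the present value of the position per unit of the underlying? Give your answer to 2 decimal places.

HK$10.75

PV(remaining coupons) I = 2.07·e^(−0.0520·1/12) + 1.30·e^(−0.0520·3/12) = 3.3443
Current forward F = (S − I)·e^(rT) = (87.82 − 3.3443)·e^(0.0520·7/12) = 84.4757 × 1.030798 = 87.0774
Value (long) = (F − K)·e^(−rT) = (87.0774 − 76.00) × 0.970122 = 10.7464
Value = HK$10.75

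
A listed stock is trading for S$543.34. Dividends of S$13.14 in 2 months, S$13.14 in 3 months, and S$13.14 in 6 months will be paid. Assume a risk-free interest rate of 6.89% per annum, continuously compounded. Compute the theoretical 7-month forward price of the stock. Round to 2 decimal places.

S$525.44

PV(dividends) I = 13.14·e^(−0.0689·2/12) + 13.14·e^(−0.0689·3/12) + 13.14·e^(−0.0689·6/12)
I = 12.9900 + 12.9156 + 12.6950 = 38.6006
F = (S − I)·e^(rT) = (543.34 − 38.6006) · e^(0.0689·7/12)
= 504.7394 · e^0.040192 = 504.7394 × 1.041011 = S$525.44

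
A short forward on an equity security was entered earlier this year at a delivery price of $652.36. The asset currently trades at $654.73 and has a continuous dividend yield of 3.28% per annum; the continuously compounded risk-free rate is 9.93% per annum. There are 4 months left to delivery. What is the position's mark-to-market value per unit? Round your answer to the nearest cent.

-$16.49

Current fair forward for the remaining 4 months: F = S·e^((r − q)·T), (r − q) = 0.0993 − 0.0328 = 0.0665
F = 654.73 · e^(0.0665 × 4/12) = 654.73 × 1.022414 = 669.4051
Value of long forward = (F − K)·e^(−rT) = (669.4051 − 652.36) · e^(−0.0993·4/12)
= 17.0451 × 0.967442 = 16.49
Short position value = −(long value) = -$16.49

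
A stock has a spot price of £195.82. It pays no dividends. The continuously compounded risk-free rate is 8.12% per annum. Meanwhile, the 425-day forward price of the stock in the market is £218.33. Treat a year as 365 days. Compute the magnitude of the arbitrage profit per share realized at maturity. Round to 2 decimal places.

Fair forward: F* = S·e^(carry·T), with carry = r = 0.0812
F* = 195.82 · e^(0.0812 × 425/365) = 195.82 · e^0.094548 = 195.82 × 1.099162 = £215.2379
Market £218.33 > fair £215.2379: forward overpriced → cash-and-carry (buy spot, short the forward).
At maturity, profit = |F_mkt − F*| = |218.33 − 215.2379| = £3.09 per share

£3.09 per share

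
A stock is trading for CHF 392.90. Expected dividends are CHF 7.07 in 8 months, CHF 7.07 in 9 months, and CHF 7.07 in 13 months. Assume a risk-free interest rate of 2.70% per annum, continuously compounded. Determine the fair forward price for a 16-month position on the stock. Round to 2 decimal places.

CHF 385.80

PV(dividends) I = 7.07·e^(−0.0270·8/12) + 7.07·e^(−0.0270·9/12) + 7.07·e^(−0.0270·13/12)
I = 6.9439 + 6.9283 + 6.8662 = 20.7384
F = (S − I)·e^(rT) = (392.90 − 20.7384) · e^(0.0270·16/12)
= 372.1616 · e^0.036000 = 372.1616 × 1.036656 = CHF 385.80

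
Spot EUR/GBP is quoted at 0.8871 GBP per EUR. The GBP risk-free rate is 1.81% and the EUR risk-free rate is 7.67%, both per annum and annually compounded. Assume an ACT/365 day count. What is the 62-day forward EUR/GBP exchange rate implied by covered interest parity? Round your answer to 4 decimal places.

0.8787

By covered interest parity, F = S · (1+r_GBP)^T / (1+r_EUR)^T
= 0.8871 × 1.003052 / 1.012632 = 0.8871 × 0.990540
F = 0.8787 GBP per EUR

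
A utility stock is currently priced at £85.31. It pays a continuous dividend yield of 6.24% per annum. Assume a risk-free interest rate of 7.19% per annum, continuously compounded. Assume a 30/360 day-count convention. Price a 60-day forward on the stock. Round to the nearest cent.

£85.45

F = S·e^((r − q)T) = 85.31 · e^((0.0719 − 0.0624) × 60/360)
= 85.31 · e^0.001583 = 85.31 × 1.001584
F = £85.45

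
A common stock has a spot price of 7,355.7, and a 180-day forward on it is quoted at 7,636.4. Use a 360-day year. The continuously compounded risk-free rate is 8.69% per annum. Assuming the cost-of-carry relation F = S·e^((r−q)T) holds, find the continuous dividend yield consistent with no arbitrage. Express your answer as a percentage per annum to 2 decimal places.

From F = S·e^((r−q)T): (r − q) = ln(F/S)/T
ln(7636.4/7355.7) = ln(1.038161) = 0.037451
(r − q) = 0.037451 / (180/360) = 0.074902
q = r − ln(F/S)/T = 0.0869 − 0.074902 = 0.011998
q = 1.20%

1.20%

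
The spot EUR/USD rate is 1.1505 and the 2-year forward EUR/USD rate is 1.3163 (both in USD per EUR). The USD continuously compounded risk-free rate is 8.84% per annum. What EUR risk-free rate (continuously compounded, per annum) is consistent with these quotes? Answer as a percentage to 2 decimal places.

F = S·e^((r_USD − r_EUR)T) ⇒ r_EUR = r_USD − ln(F/S)/T
ln(1.3163/1.1505) = 0.134628; /(2) = 0.067314
r_EUR = 0.0884 − 0.067314 = 0.021086
r_EUR = 2.11%

2.11%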